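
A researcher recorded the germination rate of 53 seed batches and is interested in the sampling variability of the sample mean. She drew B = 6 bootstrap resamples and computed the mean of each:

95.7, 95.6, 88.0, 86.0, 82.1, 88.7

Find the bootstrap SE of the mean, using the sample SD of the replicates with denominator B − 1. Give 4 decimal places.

Bootstrap SE is the standard deviation of the 6 replicate means.
Mean of replicates: (95.7 + 95.6 + 88.0 + 86.0 + 82.1 + 88.7) / 6 = 536.10000 / 6 = 89.35000
Sum of squared deviations: (+6.35000)² + (+6.25000)² + (−1.35000)² + (−3.35000)² + (−7.25000)² + (−0.65000)² = 145.41500
Variance = 145.41500 / 5 = 29.08300
SE* = √29.08300

SE* = 5.3929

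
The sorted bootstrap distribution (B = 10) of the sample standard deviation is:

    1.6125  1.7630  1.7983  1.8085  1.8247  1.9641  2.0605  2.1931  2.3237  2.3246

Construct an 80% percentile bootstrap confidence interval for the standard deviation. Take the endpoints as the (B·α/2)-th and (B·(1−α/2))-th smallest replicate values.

(1.6125, 2.3237)

α = 0.20; lower rank = 10 × 0.100 = 1; upper rank = 10 × 0.900 = 9.
The 1st smallest replicate is 1.6125; the 9th is 2.3237.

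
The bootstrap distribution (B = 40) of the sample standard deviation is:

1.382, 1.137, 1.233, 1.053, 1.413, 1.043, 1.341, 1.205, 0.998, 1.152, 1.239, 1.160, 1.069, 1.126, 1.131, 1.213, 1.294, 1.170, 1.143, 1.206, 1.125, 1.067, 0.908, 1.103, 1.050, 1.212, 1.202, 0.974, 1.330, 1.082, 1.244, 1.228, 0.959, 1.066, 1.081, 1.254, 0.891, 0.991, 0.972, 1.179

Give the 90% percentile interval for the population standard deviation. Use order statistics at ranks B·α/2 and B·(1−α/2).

(0.908, 1.341)

Sorted replicates: 0.891, 0.908, 0.959, 0.972, 0.974, 0.991, 0.998, 1.043, 1.050, 1.053, 1.066, 1.067, 1.069, 1.081, 1.082, 1.103, 1.125, 1.126, 1.131, 1.137, 1.143, 1.152, 1.160, 1.170, 1.179, 1.202, 1.205, 1.206, 1.212, 1.213, 1.228, 1.233, 1.239, 1.244, 1.254, 1.294, 1.330, 1.341, 1.382, 1.413
α = 0.10; lower rank = 40 × 0.050 = 2; upper rank = 40 × 0.950 = 38.
The 2nd smallest replicate is 0.908; the 38th is 1.341.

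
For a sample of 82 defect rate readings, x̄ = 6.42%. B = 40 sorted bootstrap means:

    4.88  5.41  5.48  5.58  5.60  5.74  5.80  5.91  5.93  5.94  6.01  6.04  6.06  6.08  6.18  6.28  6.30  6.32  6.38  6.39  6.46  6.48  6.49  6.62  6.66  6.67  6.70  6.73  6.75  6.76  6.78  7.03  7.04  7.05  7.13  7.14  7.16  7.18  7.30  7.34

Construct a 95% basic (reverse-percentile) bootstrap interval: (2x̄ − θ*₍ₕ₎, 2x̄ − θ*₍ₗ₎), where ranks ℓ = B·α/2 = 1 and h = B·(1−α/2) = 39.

(5.54, 7.96)

Percentile endpoints at ranks 1 and 39: θ*₍1₎ = 4.88, θ*₍39₎ = 7.30.
Basic interval reflects these around x̄:
  lower = 2 × 6.42 − 7.30 = 5.54
  upper = 2 × 6.42 − 4.88 = 7.96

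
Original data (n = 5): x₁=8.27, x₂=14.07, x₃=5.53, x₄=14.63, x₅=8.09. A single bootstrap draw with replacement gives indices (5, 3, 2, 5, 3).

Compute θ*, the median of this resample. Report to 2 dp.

Resample values: 8.09, 5.53, 14.07, 8.09, 5.53.
Sorted: 5.53, 5.53, 8.09, 8.09, 14.07
Median = middle value = 8.09

θ* = 8.09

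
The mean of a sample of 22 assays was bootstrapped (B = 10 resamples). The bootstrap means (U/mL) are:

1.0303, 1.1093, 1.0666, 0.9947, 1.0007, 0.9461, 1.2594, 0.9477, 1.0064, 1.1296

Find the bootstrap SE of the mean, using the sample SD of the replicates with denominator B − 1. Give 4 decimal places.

Bootstrap SE is the standard deviation of the 10 replicate means.
Mean of replicates: (1.0303 + 1.1093 + 1.0666 + 0.9947 + 1.0007 + 0.9461 + 1.2594 + 0.9477 + 1.0064 + 1.1296) / 10 = 10.49080 / 10 = 1.04908
Sum of squared deviations: (−0.01878)² + (+0.06022)² + (+0.01752)² + (−0.05438)² + (−0.04838)² + (−0.10298)² + (+0.21032)² + (−0.10138)² + (−0.04268)² + (+0.08052)² = 0.08301
Variance = 0.08301 / 9 = 0.00922
SE* = √0.00922

SE* = 0.0960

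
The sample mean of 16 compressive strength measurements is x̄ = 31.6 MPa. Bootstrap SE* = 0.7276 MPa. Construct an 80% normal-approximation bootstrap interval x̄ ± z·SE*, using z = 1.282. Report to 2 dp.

Margin = 1.282 × 0.7276 = 0.933
Interval: 31.6 ± 0.933

(30.67, 32.53)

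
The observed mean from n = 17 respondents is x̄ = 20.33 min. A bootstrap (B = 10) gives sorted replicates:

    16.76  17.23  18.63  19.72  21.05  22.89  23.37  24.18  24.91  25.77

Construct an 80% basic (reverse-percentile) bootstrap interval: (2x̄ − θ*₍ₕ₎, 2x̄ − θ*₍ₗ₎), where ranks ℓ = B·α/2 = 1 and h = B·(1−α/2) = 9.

Percentile endpoints at ranks 1 and 9: θ*₍1₎ = 16.76, θ*₍9₎ = 24.91.
Basic interval reflects these around x̄:
  lower = 2 × 20.33 − 24.91 = 15.75
  upper = 2 × 20.33 − 16.76 = 23.90

(15.75, 23.90)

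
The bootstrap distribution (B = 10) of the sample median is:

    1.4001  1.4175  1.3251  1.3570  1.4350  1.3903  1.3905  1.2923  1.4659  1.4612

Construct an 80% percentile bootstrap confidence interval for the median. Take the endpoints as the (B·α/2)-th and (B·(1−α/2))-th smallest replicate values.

Sorted replicates: 1.2923, 1.3251, 1.3570, 1.3903, 1.3905, 1.4001, 1.4175, 1.4350, 1.4612, 1.4659
α = 0.20; lower rank = 10 × 0.100 = 1; upper rank = 10 × 0.900 = 9.
The 1st smallest replicate is 1.2923; the 9th is 1.4612.

(1.2923, 1.4612)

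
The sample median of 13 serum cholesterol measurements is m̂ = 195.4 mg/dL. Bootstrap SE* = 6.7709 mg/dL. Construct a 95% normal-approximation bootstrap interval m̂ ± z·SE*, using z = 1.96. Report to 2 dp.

Margin = 1.96 × 6.7709 = 13.271
Interval: 195.4 ± 13.271

(182.13, 208.67)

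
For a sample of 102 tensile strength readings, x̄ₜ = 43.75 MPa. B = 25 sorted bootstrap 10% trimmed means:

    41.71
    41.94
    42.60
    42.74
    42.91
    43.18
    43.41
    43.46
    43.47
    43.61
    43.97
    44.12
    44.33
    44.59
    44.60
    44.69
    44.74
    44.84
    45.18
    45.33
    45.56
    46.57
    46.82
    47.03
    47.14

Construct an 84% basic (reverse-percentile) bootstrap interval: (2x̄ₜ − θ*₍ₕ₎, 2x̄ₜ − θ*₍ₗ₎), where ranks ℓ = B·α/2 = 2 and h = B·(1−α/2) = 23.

Percentile endpoints at ranks 2 and 23: θ*₍2₎ = 41.94, θ*₍23₎ = 46.82.
Basic interval reflects these around x̄ₜ:
  lower = 2 × 43.75 − 46.82 = 40.68
  upper = 2 × 43.75 − 41.94 = 45.56

(40.68, 45.56)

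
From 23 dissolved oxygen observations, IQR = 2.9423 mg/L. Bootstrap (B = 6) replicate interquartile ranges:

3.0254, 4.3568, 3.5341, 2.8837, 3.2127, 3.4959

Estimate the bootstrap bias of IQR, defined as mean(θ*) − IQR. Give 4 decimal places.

mean(θ*) = (3.0254 + 4.3568 + 3.5341 + 2.8837 + 3.2127 + 3.4959) / 6 = 3.41810
bias = 3.41810 − 2.9423

bias = +0.4758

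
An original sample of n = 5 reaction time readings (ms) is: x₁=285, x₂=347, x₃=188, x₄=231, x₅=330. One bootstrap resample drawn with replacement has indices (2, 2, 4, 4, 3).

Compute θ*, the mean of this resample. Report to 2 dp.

θ* = 268.80

Resample values: 347, 347, 231, 231, 188.
Mean = (347 + 347 + 231 + 231 + 188) / 5 = 1344.0 / 5 = 268.80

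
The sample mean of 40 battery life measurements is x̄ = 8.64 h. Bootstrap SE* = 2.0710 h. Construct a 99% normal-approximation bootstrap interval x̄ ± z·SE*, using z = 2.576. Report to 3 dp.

(3.305, 13.975)

Margin = 2.576 × 2.0710 = 5.3349
Interval: 8.64 ± 5.3349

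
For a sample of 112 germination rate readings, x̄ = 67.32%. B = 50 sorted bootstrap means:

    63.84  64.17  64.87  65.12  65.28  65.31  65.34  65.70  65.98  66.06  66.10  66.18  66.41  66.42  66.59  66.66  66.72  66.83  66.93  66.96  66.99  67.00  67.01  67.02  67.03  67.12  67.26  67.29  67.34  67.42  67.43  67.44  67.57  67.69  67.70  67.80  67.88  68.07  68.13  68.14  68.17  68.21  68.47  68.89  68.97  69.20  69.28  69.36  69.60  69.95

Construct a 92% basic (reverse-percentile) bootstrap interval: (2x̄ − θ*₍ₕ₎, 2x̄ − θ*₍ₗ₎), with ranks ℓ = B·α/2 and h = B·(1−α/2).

Percentile endpoints at ranks 2 and 48: θ*₍2₎ = 64.17, θ*₍48₎ = 69.36.
Basic interval reflects these around x̄:
  lower = 2 × 67.32 − 69.36 = 65.28
  upper = 2 × 67.32 − 64.17 = 70.47

(65.28, 70.47)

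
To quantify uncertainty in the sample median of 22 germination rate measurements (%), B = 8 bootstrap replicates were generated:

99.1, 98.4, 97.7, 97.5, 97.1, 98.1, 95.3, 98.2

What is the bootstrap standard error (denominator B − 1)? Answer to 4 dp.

SE* = 1.1348

Bootstrap SE is the standard deviation of the 8 replicate medians.
Mean of replicates: (99.1 + 98.4 + 97.7 + 97.5 + 97.1 + 98.1 + 95.3 + 98.2) / 8 = 781.40000 / 8 = 97.67500
Sum of squared deviations: (+1.42500)² + (+0.72500)² + (+0.02500)² + (−0.17500)² + (−0.57500)² + (+0.42500)² + (−2.37500)² + (+0.52500)² = 9.01500
Variance = 9.01500 / 7 = 1.28786
SE* = √1.28786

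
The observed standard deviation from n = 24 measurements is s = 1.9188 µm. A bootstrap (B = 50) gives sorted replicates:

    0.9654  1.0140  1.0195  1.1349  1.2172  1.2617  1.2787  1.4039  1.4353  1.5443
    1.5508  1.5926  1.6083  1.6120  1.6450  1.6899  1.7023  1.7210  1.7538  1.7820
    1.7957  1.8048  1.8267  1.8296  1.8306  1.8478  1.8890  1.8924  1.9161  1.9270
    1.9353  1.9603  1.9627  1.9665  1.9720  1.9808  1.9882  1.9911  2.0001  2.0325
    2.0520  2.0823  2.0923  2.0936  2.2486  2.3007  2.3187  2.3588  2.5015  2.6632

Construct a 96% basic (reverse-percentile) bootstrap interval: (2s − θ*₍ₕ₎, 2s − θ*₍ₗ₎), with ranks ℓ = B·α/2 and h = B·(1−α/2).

(1.3361, 2.8722)

Percentile endpoints at ranks 1 and 49: θ*₍1₎ = 0.9654, θ*₍49₎ = 2.5015.
Basic interval reflects these around s:
  lower = 2 × 1.9188 − 2.5015 = 1.3361
  upper = 2 × 1.9188 − 0.9654 = 2.8722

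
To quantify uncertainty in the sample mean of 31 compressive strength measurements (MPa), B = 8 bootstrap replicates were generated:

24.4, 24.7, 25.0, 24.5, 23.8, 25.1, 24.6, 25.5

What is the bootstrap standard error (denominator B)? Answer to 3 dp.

Bootstrap SE is the standard deviation of the 8 replicate means.
Mean of replicates: (24.4 + 24.7 + 25.0 + 24.5 + 23.8 + 25.1 + 24.6 + 25.5) / 8 = 197.6000 / 8 = 24.7000
Sum of squared deviations: (−0.3000)² + (+0.0000)² + (+0.3000)² + (−0.2000)² + (−0.9000)² + (+0.4000)² + (−0.1000)² + (+0.8000)² = 1.8400
Variance = 1.8400 / 8 = 0.2300
SE* = √0.2300

SE* = 0.480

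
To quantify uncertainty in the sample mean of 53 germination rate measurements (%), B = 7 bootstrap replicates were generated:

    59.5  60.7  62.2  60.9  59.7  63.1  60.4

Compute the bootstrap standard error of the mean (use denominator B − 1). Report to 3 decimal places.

SE* = 1.305

Bootstrap SE is the standard deviation of the 7 replicate means.
Mean of replicates: (59.5 + 60.7 + 62.2 + 60.9 + 59.7 + 63.1 + 60.4) / 7 = 426.5000 / 7 = 60.9286
Sum of squared deviations: (−1.4286)² + (−0.2286)² + (+1.2714)² + (−0.0286)² + (−1.2286)² + (+2.1714)² + (−0.5286)² = 10.2143
Variance = 10.2143 / 6 = 1.7024
SE* = √1.7024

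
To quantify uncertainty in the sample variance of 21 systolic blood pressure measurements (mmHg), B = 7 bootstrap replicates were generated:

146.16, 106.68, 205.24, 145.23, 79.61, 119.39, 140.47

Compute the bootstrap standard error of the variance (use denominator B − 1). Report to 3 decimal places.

Bootstrap SE is the standard deviation of the 7 replicate variances.
Mean of replicates: (146.16 + 106.68 + 205.24 + 145.23 + 79.61 + 119.39 + 140.47) / 7 = 942.7800 / 7 = 134.6829
Sum of squared deviations: (+11.4771)² + (−28.0029)² + (+70.5571)² + (+10.5471)² + (−55.0729)² + (−15.2929)² + (+5.7871)² = 9305.8195
Variance = 9305.8195 / 6 = 1550.9699
SE* = √1550.9699

SE* = 39.382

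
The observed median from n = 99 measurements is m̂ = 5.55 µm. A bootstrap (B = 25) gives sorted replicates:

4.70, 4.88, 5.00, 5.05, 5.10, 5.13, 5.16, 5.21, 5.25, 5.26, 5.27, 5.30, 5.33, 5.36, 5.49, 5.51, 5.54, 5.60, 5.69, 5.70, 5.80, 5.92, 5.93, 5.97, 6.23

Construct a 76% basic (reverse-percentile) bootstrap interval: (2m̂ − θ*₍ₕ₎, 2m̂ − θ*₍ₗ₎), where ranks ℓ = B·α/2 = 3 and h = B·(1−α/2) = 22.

Percentile endpoints at ranks 3 and 22: θ*₍3₎ = 5.00, θ*₍22₎ = 5.92.
Basic interval reflects these around m̂:
  lower = 2 × 5.55 − 5.92 = 5.18
  upper = 2 × 5.55 − 5.00 = 6.10

(5.18, 6.10)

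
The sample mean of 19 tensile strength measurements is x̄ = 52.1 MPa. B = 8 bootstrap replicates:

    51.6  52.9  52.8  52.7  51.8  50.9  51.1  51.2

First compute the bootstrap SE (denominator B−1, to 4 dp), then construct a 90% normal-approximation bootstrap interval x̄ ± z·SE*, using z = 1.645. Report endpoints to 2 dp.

Mean of replicates = 51.8750; sum of squared deviations = 4.6750; SE* = √(4.6750/7) = 0.8172
Margin = 1.645 × 0.8172 = 1.344
Interval: 52.1 ± 1.344

(50.76, 53.44)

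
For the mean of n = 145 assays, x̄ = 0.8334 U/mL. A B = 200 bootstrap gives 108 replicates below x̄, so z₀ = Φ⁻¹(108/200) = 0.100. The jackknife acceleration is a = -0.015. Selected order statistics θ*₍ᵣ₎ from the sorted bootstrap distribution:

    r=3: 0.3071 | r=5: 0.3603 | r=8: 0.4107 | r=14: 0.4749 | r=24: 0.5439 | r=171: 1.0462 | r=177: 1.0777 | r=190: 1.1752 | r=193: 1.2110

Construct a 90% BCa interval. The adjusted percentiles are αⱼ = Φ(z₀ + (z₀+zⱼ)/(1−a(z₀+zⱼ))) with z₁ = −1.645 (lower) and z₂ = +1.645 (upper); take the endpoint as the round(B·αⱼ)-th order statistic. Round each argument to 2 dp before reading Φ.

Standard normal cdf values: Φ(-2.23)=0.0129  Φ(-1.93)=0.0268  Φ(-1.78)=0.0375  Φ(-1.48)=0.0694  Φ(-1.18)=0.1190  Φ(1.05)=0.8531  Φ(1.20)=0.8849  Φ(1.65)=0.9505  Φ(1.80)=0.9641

(0.4749, 1.2110)

Lower: z₀ + z₁ = 0.100 + (-1.645) = -1.545; 1 − a(z₀+z₁) = 1 − (-0.015)(-1.545) = 0.9768; argument = 0.100 + (-1.545)/0.9768 = -1.4817 → -1.48.
α₁ = Φ(-1.48) = 0.0694; rank = round(200 × 0.0694) = 14; θ*₍14₎ = 0.4749.
Upper: z₀ + z₂ = 1.745; 1 − a(z₀+z₂) = 1.0262; argument = 1.8005 → 1.80; α₂ = 0.9641; rank = 193; θ*₍193₎ = 1.2110.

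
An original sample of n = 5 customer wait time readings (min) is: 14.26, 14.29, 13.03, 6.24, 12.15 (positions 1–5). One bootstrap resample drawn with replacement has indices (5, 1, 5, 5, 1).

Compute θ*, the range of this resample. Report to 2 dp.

θ* = 2.11

Resample values: 12.15, 14.26, 12.15, 12.15, 14.26.
Range = 14.26 − 12.15 = 2.11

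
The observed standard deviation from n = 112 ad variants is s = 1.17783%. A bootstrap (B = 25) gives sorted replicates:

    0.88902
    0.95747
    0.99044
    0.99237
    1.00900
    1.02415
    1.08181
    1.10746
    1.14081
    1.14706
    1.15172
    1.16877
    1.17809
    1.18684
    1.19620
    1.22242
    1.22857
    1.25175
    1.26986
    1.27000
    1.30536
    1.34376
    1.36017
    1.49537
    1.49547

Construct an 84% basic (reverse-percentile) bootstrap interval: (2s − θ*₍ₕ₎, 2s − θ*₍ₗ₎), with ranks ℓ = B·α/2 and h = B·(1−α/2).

Percentile endpoints at ranks 2 and 23: θ*₍2₎ = 0.95747, θ*₍23₎ = 1.36017.
Basic interval reflects these around s:
  lower = 2 × 1.17783 − 1.36017 = 0.99549
  upper = 2 × 1.17783 − 0.95747 = 1.39819

(0.99549, 1.39819)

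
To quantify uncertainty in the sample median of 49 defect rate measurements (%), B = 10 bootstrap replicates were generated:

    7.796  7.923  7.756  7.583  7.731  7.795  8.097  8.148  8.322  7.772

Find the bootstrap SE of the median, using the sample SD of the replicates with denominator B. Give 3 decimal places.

Bootstrap SE is the standard deviation of the 10 replicate medians.
Mean of replicates: (7.796 + 7.923 + 7.756 + 7.583 + 7.731 + 7.795 + 8.097 + 8.148 + 8.322 + 7.772) / 10 = 78.9230 / 10 = 7.8923
Sum of squared deviations: (−0.0963)² + (+0.0307)² + (−0.1363)² + (−0.3093)² + (−0.1613)² + (−0.0973)² + (+0.2047)² + (+0.2557)² + (+0.4297)² + (−0.1203)² = 0.4663
Variance = 0.4663 / 10 = 0.0466
SE* = √0.0466

SE* = 0.216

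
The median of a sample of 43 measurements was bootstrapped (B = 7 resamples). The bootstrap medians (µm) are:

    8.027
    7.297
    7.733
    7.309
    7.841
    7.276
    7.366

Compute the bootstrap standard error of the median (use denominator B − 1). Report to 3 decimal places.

SE* = 0.310

Bootstrap SE is the standard deviation of the 7 replicate medians.
Mean of replicates: (8.027 + 7.297 + 7.733 + 7.309 + 7.841 + 7.276 + 7.366) / 7 = 52.8490 / 7 = 7.5499
Sum of squared deviations: (+0.4771)² + (−0.2529)² + (+0.1831)² + (−0.2409)² + (+0.2911)² + (−0.2739)² + (−0.1839)² = 0.5767
Variance = 0.5767 / 6 = 0.0961
SE* = √0.0961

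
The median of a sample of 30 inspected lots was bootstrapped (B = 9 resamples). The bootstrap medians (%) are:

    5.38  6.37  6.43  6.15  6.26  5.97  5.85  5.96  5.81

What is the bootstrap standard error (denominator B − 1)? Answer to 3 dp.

Bootstrap SE is the standard deviation of the 9 replicate medians.
Mean of replicates: (5.38 + 6.37 + 6.43 + 6.15 + 6.26 + 5.97 + 5.85 + 5.96 + 5.81) / 9 = 54.1800 / 9 = 6.0200
Sum of squared deviations: (−0.6400)² + (+0.3500)² + (+0.4100)² + (+0.1300)² + (+0.2400)² + (−0.0500)² + (−0.1700)² + (−0.0600)² + (−0.2100)² = 0.8538
Variance = 0.8538 / 8 = 0.1067
SE* = √0.1067

SE* = 0.327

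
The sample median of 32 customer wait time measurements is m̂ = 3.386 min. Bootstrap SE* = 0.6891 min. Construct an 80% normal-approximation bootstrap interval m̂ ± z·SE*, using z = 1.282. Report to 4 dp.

Margin = 1.282 × 0.6891 = 0.88343
Interval: 3.386 ± 0.88343

(2.5026, 4.2694)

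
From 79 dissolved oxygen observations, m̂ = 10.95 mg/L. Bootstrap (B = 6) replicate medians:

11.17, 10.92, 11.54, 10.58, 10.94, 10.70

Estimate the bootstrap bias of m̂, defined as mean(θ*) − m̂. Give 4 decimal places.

bias = +0.0250

mean(θ*) = (11.17 + 10.92 + 11.54 + 10.58 + 10.94 + 10.70) / 6 = 10.97500
bias = 10.97500 − 10.95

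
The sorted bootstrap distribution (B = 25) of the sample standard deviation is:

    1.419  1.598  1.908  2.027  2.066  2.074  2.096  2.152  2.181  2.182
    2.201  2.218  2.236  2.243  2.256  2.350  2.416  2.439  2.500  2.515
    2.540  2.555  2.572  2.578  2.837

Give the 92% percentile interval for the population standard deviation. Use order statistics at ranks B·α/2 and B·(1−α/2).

(1.419, 2.578)

α = 0.08; lower rank = 25 × 0.040 = 1; upper rank = 25 × 0.960 = 24.
The 1st smallest replicate is 1.419; the 24th is 2.578.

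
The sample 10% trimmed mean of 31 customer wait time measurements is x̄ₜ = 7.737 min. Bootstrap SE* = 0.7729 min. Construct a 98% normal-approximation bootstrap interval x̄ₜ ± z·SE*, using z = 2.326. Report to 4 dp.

Margin = 2.326 × 0.7729 = 1.79777
Interval: 7.737 ± 1.79777

(5.9392, 9.5348)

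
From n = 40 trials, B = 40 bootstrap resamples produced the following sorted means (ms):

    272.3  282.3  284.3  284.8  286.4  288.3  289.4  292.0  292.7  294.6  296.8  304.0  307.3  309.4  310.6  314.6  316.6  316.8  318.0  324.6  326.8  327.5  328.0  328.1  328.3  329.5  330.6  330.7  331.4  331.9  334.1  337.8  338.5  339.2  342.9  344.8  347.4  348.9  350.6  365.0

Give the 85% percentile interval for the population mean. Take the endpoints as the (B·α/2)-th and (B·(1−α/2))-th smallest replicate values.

(284.3, 347.4)

α = 0.15; lower rank = 40 × 0.075 = 3; upper rank = 40 × 0.925 = 37.
The 3rd smallest replicate is 284.3; the 37th is 347.4.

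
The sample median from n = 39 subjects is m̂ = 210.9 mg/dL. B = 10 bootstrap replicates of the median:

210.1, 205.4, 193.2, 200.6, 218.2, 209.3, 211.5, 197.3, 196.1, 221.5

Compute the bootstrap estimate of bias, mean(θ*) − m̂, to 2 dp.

bias = −4.58

mean(θ*) = (210.1 + 205.4 + 193.2 + 200.6 + 218.2 + 209.3 + 211.5 + 197.3 + 196.1 + 221.5) / 10 = 206.320
bias = 206.320 − 210.9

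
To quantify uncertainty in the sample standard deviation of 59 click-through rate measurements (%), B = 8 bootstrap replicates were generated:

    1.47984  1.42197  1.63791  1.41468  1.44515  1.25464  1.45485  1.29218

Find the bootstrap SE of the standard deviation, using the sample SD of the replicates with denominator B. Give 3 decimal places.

SE* = 0.110

Bootstrap SE is the standard deviation of the 8 replicate standard deviations.
Mean of replicates: (1.47984 + 1.42197 + 1.63791 + 1.41468 + 1.44515 + 1.25464 + 1.45485 + 1.29218) / 8 = 11.401220 / 8 = 1.425153
Sum of squared deviations: (+0.054688)² + (−0.003183)² + (+0.212757)² + (−0.010473)² + (+0.019997)² + (−0.170513)² + (+0.029697)² + (−0.132972)² = 0.096414
Variance = 0.096414 / 8 = 0.012052
SE* = √0.012052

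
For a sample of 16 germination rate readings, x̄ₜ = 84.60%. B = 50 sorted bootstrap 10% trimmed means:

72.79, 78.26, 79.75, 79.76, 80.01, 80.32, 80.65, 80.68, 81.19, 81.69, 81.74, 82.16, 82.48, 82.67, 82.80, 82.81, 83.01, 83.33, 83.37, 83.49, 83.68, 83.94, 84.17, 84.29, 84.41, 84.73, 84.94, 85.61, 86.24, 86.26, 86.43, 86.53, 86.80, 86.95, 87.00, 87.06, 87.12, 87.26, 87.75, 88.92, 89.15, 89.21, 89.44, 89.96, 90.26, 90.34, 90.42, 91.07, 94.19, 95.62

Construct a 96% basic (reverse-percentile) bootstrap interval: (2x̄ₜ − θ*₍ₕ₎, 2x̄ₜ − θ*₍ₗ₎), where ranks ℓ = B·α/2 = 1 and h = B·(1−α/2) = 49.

Percentile endpoints at ranks 1 and 49: θ*₍1₎ = 72.79, θ*₍49₎ = 94.19.
Basic interval reflects these around x̄ₜ:
  lower = 2 × 84.60 − 94.19 = 75.01
  upper = 2 × 84.60 − 72.79 = 96.41

(75.01, 96.41)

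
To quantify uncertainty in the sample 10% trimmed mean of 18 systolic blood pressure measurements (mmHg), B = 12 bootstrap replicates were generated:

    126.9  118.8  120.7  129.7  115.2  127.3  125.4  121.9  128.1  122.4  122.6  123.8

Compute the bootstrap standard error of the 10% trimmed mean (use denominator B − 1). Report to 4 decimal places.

Bootstrap SE is the standard deviation of the 12 replicate 10% trimmed means.
Mean of replicates: (126.9 + 118.8 + 120.7 + 129.7 + 115.2 + 127.3 + 125.4 + 121.9 + 128.1 + 122.4 + 122.6 + 123.8) / 12 = 1482.80000 / 12 = 123.56667
Sum of squared deviations: (+3.33333)² + (−4.76667)² + (−2.86667)² + (+6.13333)² + (−8.36667)² + (+3.73333)² + (+1.83333)² + (−1.66667)² + (+4.53333)² + (−1.16667)² + (−0.96667)² + (+0.23333)² = 192.64667
Variance = 192.64667 / 11 = 17.51333
SE* = √17.51333

SE* = 4.1849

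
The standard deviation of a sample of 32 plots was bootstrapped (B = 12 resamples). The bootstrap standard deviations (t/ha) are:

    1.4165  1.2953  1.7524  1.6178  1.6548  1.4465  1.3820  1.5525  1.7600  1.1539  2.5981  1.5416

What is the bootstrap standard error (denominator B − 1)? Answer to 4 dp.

SE* = 0.3631

Bootstrap SE is the standard deviation of the 12 replicate standard deviations.
Mean of replicates: (1.4165 + 1.2953 + 1.7524 + 1.6178 + 1.6548 + 1.4465 + 1.3820 + 1.5525 + 1.7600 + 1.1539 + 2.5981 + 1.5416) / 12 = 19.17140 / 12 = 1.59762
Sum of squared deviations: (−0.18112)² + (−0.30232)² + (+0.15478)² + (+0.02018)² + (+0.05718)² + (−0.15112)² + (−0.21562)² + (−0.04512)² + (+0.16238)² + (−0.44372)² + (+1.00048)² + (−0.05602)² = 1.45055
Variance = 1.45055 / 11 = 0.13187
SE* = √0.13187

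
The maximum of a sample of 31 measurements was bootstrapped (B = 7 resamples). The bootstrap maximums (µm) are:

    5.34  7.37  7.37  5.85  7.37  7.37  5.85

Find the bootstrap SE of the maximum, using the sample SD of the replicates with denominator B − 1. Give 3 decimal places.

Bootstrap SE is the standard deviation of the 7 replicate maximums.
Mean of replicates: (5.34 + 7.37 + 7.37 + 5.85 + 7.37 + 7.37 + 5.85) / 7 = 46.5200 / 7 = 6.6457
Sum of squared deviations: (−1.3057)² + (+0.7243)² + (+0.7243)² + (−0.7957)² + (+0.7243)² + (+0.7243)² + (−0.7957)² = 5.0696
Variance = 5.0696 / 6 = 0.8449
SE* = √0.8449

SE* = 0.919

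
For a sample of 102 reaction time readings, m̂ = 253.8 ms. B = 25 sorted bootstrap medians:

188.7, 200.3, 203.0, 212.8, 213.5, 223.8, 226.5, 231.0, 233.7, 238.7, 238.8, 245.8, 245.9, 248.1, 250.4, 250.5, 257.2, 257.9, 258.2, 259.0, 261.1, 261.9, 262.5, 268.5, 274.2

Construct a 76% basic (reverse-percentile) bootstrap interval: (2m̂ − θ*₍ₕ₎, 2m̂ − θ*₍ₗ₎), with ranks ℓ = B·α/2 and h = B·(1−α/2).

Percentile endpoints at ranks 3 and 22: θ*₍3₎ = 203.0, θ*₍22₎ = 261.9.
Basic interval reflects these around m̂:
  lower = 2 × 253.8 − 261.9 = 245.7
  upper = 2 × 253.8 − 203.0 = 304.6

(245.7, 304.6)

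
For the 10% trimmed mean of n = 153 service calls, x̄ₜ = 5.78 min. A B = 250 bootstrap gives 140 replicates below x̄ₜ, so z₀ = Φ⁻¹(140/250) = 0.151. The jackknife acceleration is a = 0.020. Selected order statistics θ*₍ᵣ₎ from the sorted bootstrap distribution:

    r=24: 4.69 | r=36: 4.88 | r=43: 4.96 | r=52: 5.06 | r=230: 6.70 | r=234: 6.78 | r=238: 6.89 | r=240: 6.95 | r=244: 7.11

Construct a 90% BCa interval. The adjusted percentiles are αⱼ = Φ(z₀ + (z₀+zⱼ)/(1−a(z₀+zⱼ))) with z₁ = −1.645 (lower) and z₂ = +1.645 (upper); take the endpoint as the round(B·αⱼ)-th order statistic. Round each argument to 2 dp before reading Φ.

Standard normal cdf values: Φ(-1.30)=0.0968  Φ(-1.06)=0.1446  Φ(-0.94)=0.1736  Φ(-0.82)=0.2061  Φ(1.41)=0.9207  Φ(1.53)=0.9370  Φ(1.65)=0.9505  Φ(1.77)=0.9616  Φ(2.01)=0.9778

(4.69, 7.11)

Lower: z₀ + z₁ = 0.151 + (-1.645) = -1.494; 1 − a(z₀+z₁) = 1 − (0.020)(-1.494) = 1.0299; argument = 0.151 + (-1.494)/1.0299 = -1.2997 → -1.30.
α₁ = Φ(-1.30) = 0.0968; rank = round(250 × 0.0968) = 24; θ*₍24₎ = 4.69.
Upper: z₀ + z₂ = 1.796; 1 − a(z₀+z₂) = 0.9641; argument = 2.0139 → 2.01; α₂ = 0.9778; rank = 244; θ*₍244₎ = 7.11.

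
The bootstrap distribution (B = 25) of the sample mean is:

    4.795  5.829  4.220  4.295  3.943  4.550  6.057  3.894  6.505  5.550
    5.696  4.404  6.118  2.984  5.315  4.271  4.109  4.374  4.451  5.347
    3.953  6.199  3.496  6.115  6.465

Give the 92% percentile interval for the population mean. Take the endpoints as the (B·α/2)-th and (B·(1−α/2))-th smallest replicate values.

(2.984, 6.465)

Sorted replicates: 2.984, 3.496, 3.894, 3.943, 3.953, 4.109, 4.220, 4.271, 4.295, 4.374, 4.404, 4.451, 4.550, 4.795, 5.315, 5.347, 5.550, 5.696, 5.829, 6.057, 6.115, 6.118, 6.199, 6.465, 6.505
α = 0.08; lower rank = 25 × 0.040 = 1; upper rank = 25 × 0.960 = 24.
The 1st smallest replicate is 2.984; the 24th is 6.465.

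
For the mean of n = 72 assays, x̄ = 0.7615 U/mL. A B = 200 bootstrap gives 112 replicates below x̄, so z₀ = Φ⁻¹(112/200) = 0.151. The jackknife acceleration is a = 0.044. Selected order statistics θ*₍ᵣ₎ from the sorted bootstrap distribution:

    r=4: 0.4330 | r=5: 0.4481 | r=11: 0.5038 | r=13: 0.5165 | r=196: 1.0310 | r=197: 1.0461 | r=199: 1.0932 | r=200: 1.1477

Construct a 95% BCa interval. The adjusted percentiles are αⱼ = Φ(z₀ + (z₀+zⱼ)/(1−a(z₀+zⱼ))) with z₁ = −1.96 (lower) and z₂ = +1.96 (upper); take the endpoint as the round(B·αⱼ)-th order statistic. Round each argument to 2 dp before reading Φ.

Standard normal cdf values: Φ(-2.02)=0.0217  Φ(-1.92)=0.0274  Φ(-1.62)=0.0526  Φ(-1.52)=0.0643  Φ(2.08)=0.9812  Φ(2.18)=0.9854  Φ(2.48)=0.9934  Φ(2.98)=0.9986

(0.5165, 1.0932)

Lower: z₀ + z₁ = 0.151 + (-1.960) = -1.809; 1 − a(z₀+z₁) = 1 − (0.044)(-1.809) = 1.0796; argument = 0.151 + (-1.809)/1.0796 = -1.5246 → -1.52.
α₁ = Φ(-1.52) = 0.0643; rank = round(200 × 0.0643) = 13; θ*₍13₎ = 0.5165.
Upper: z₀ + z₂ = 2.111; 1 − a(z₀+z₂) = 0.9071; argument = 2.4782 → 2.48; α₂ = 0.9934; rank = 199; θ*₍199₎ = 1.0932.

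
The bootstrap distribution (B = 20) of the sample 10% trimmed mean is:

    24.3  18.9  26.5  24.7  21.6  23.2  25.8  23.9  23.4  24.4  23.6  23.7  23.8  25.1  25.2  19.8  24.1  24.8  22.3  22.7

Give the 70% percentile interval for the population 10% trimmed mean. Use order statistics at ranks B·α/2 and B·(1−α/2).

(21.6, 25.1)

Sorted replicates: 18.9, 19.8, 21.6, 22.3, 22.7, 23.2, 23.4, 23.6, 23.7, 23.8, 23.9, 24.1, 24.3, 24.4, 24.7, 24.8, 25.1, 25.2, 25.8, 26.5
α = 0.30; lower rank = 20 × 0.150 = 3; upper rank = 20 × 0.850 = 17.
The 3rd smallest replicate is 21.6; the 17th is 25.1.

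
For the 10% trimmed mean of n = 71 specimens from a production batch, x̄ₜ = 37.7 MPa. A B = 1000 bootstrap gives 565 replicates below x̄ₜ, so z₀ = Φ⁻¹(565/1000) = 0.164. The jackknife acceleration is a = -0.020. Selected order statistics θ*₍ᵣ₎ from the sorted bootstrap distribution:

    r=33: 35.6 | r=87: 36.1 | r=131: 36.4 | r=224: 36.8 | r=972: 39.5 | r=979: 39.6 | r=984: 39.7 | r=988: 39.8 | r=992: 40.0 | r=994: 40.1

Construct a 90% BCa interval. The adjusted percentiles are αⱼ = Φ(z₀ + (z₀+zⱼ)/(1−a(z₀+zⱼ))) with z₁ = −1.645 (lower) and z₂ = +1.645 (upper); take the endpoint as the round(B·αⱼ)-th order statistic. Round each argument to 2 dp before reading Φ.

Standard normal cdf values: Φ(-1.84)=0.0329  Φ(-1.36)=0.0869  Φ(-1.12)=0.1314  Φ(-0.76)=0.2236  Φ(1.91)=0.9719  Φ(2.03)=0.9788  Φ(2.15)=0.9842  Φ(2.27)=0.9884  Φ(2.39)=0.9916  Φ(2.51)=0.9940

(36.1, 39.5)

Lower: z₀ + z₁ = 0.164 + (-1.645) = -1.481; 1 − a(z₀+z₁) = 1 − (-0.020)(-1.481) = 0.9704; argument = 0.164 + (-1.481)/0.9704 = -1.3622 → -1.36.
α₁ = Φ(-1.36) = 0.0869; rank = round(1000 × 0.0869) = 87; θ*₍87₎ = 36.1.
Upper: z₀ + z₂ = 1.809; 1 − a(z₀+z₂) = 1.0362; argument = 1.9098 → 1.91; α₂ = 0.9719; rank = 972; θ*₍972₎ = 39.5.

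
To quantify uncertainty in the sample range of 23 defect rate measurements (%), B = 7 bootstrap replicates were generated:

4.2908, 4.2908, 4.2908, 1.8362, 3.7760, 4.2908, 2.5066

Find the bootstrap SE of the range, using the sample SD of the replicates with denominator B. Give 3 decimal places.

SE* = 0.945

Bootstrap SE is the standard deviation of the 7 replicate ranges.
Mean of replicates: (4.2908 + 4.2908 + 4.2908 + 1.8362 + 3.7760 + 4.2908 + 2.5066) / 7 = 25.28200 / 7 = 3.61171
Sum of squared deviations: (+0.67909)² + (+0.67909)² + (+0.67909)² + (−1.77551)² + (+0.16429)² + (+0.67909)² + (−1.10511)² = 6.24535
Variance = 6.24535 / 7 = 0.89219
SE* = √0.89219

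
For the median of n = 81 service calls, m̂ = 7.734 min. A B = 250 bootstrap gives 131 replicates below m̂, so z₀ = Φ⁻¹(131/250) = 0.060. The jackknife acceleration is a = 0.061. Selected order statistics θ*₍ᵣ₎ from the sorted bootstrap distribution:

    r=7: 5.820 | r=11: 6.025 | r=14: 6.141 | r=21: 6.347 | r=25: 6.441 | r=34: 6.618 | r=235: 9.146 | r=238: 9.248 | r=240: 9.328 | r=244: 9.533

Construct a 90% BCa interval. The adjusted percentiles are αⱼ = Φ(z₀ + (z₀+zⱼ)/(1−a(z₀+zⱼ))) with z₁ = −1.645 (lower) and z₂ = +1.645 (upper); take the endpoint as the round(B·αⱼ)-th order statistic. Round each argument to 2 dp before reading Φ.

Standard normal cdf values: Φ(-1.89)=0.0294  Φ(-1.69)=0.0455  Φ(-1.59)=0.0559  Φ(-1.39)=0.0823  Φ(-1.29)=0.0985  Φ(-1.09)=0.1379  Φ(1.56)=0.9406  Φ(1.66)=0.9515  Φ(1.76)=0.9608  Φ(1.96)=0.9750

Lower: z₀ + z₁ = 0.060 + (-1.645) = -1.585; 1 − a(z₀+z₁) = 1 − (0.061)(-1.585) = 1.0967; argument = 0.060 + (-1.585)/1.0967 = -1.3853 → -1.39.
α₁ = Φ(-1.39) = 0.0823; rank = round(250 × 0.0823) = 21; θ*₍21₎ = 6.347.
Upper: z₀ + z₂ = 1.705; 1 − a(z₀+z₂) = 0.8960; argument = 1.9629 → 1.96; α₂ = 0.9750; rank = 244; θ*₍244₎ = 9.533.

(6.347, 9.533)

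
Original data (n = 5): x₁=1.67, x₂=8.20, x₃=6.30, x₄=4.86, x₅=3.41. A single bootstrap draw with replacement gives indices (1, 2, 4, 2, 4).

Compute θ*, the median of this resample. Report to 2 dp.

Resample values: 1.67, 8.20, 4.86, 8.20, 4.86.
Sorted: 1.67, 4.86, 4.86, 8.20, 8.20
Median = middle value = 4.86

θ* = 4.86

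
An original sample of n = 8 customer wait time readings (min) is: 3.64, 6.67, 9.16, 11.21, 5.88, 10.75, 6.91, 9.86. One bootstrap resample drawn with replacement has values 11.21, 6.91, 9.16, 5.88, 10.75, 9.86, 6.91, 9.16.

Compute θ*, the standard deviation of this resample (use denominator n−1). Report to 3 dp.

θ* = 1.950

Mean = 8.7300; sum of squared deviations = 26.6248
s² = 26.6248 / 7 = 3.8035
s = √3.8035 = 1.950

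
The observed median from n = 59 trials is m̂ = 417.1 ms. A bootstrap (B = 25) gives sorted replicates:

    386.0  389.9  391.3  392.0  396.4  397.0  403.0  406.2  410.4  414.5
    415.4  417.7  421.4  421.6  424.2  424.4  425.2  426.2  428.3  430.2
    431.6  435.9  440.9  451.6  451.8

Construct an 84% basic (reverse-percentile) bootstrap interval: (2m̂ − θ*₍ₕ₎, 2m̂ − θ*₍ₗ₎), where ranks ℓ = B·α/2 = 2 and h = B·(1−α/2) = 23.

(393.3, 444.3)

Percentile endpoints at ranks 2 and 23: θ*₍2₎ = 389.9, θ*₍23₎ = 440.9.
Basic interval reflects these around m̂:
  lower = 2 × 417.1 − 440.9 = 393.3
  upper = 2 × 417.1 − 389.9 = 444.3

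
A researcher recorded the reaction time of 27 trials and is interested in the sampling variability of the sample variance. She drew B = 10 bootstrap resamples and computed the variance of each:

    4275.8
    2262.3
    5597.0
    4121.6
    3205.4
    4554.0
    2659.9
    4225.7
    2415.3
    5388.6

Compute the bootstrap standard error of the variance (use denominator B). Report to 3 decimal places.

Bootstrap SE is the standard deviation of the 10 replicate variances.
Mean of replicates: (4275.8 + 2262.3 + 5597.0 + 4121.6 + 3205.4 + 4554.0 + 2659.9 + 4225.7 + 2415.3 + 5388.6) / 10 = 38705.6000 / 10 = 3870.5600
Sum of squared deviations: (+405.2400)² + (−1608.2600)² + (+1726.4400)² + (+251.0400)² + (−665.1600)² + (+683.4400)² + (−1210.6600)² + (+355.1400)² + (−1455.2600)² + (+1518.0400)² = 12717913.0640
Variance = 12717913.0640 / 10 = 1271791.3064
SE* = √1271791.3064

SE* = 1127.737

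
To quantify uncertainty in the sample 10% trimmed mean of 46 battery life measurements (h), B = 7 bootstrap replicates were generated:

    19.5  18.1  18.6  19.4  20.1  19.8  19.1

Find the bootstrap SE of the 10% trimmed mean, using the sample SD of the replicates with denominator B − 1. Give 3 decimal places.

SE* = 0.692

Bootstrap SE is the standard deviation of the 7 replicate 10% trimmed means.
Mean of replicates: (19.5 + 18.1 + 18.6 + 19.4 + 20.1 + 19.8 + 19.1) / 7 = 134.6000 / 7 = 19.2286
Sum of squared deviations: (+0.2714)² + (−1.1286)² + (−0.6286)² + (+0.1714)² + (+0.8714)² + (+0.5714)² + (−0.1286)² = 2.8743
Variance = 2.8743 / 6 = 0.4790
SE* = √0.4790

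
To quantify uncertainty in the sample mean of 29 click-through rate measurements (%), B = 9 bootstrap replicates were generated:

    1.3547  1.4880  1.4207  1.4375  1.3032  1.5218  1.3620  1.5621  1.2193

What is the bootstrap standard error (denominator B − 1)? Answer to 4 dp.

Bootstrap SE is the standard deviation of the 9 replicate means.
Mean of replicates: (1.3547 + 1.4880 + 1.4207 + 1.4375 + 1.3032 + 1.5218 + 1.3620 + 1.5621 + 1.2193) / 9 = 12.66930 / 9 = 1.40770
Sum of squared deviations: (−0.05300)² + (+0.08030)² + (+0.01300)² + (+0.02980)² + (−0.10450)² + (+0.11410)² + (−0.04570)² + (+0.15440)² + (−0.18840)² = 0.09568
Variance = 0.09568 / 8 = 0.01196
SE* = √0.01196

SE* = 0.1094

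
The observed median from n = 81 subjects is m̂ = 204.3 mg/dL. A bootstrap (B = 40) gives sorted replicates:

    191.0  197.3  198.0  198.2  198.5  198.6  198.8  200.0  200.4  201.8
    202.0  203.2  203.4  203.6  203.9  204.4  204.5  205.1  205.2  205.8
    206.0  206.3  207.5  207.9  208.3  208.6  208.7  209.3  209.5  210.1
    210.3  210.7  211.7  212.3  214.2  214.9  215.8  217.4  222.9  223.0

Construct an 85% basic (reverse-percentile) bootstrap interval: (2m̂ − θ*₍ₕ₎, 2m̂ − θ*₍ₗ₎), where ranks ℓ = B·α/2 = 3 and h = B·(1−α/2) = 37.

(192.8, 210.6)

Percentile endpoints at ranks 3 and 37: θ*₍3₎ = 198.0, θ*₍37₎ = 215.8.
Basic interval reflects these around m̂:
  lower = 2 × 204.3 − 215.8 = 192.8
  upper = 2 × 204.3 − 198.0 = 210.6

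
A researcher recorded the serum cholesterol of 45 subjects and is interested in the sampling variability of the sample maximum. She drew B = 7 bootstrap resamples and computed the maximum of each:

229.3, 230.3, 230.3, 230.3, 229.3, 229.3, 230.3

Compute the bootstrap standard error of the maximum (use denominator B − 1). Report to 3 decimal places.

Bootstrap SE is the standard deviation of the 7 replicate maximums.
Mean of replicates: (229.3 + 230.3 + 230.3 + 230.3 + 229.3 + 229.3 + 230.3) / 7 = 1609.1000 / 7 = 229.8714
Sum of squared deviations: (−0.5714)² + (+0.4286)² + (+0.4286)² + (+0.4286)² + (−0.5714)² + (−0.5714)² + (+0.4286)² = 1.7143
Variance = 1.7143 / 6 = 0.2857
SE* = √0.2857

SE* = 0.535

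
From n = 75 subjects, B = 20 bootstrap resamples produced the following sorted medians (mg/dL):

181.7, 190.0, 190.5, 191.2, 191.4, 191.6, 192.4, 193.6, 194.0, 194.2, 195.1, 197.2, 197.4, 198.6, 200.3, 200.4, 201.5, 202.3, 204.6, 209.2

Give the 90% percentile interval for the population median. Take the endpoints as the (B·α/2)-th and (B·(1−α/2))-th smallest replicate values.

α = 0.10; lower rank = 20 × 0.050 = 1; upper rank = 20 × 0.950 = 19.
The 1st smallest replicate is 181.7; the 19th is 204.6.

(181.7, 204.6)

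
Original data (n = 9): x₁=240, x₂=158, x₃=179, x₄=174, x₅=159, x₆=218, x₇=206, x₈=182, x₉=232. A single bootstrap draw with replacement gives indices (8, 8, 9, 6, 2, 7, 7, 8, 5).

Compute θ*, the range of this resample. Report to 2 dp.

Resample values: 182, 182, 232, 218, 158, 206, 206, 182, 159.
Range = 232 − 158 = 74.00

θ* = 74.00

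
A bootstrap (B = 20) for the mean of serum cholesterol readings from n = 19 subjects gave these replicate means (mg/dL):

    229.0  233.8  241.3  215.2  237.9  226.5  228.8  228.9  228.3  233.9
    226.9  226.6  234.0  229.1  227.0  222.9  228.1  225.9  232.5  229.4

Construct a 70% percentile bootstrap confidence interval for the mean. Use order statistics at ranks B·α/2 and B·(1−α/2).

Sorted replicates: 215.2, 222.9, 225.9, 226.5, 226.6, 226.9, 227.0, 228.1, 228.3, 228.8, 228.9, 229.0, 229.1, 229.4, 232.5, 233.8, 233.9, 234.0, 237.9, 241.3
α = 0.30; lower rank = 20 × 0.150 = 3; upper rank = 20 × 0.850 = 17.
The 3rd smallest replicate is 225.9; the 17th is 233.9.

(225.9, 233.9)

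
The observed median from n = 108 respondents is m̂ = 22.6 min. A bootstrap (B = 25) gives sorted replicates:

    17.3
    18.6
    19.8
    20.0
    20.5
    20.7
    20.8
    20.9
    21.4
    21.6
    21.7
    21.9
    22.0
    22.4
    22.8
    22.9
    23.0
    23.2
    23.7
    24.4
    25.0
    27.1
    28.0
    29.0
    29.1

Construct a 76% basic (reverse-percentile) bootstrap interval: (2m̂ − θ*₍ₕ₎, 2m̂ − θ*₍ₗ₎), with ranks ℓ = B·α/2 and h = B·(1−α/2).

Percentile endpoints at ranks 3 and 22: θ*₍3₎ = 19.8, θ*₍22₎ = 27.1.
Basic interval reflects these around m̂:
  lower = 2 × 22.6 − 27.1 = 18.1
  upper = 2 × 22.6 − 19.8 = 25.4

(18.1, 25.4)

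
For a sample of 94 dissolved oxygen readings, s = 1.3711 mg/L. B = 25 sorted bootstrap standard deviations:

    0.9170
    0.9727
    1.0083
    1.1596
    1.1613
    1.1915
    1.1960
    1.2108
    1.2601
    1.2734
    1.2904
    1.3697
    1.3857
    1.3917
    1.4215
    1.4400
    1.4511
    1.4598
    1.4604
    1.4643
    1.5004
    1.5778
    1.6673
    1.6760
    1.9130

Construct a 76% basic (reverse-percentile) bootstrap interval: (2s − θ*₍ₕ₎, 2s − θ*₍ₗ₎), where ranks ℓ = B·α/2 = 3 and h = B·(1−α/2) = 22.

Percentile endpoints at ranks 3 and 22: θ*₍3₎ = 1.0083, θ*₍22₎ = 1.5778.
Basic interval reflects these around s:
  lower = 2 × 1.3711 − 1.5778 = 1.1644
  upper = 2 × 1.3711 − 1.0083 = 1.7339

(1.1644, 1.7339)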